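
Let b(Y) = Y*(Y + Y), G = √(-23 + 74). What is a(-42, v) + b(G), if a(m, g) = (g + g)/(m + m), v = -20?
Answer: 2152/21 ≈ 102.48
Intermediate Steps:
a(m, g) = g/m (a(m, g) = (2*g)/((2*m)) = (2*g)*(1/(2*m)) = g/m)
G = √51 ≈ 7.1414
b(Y) = 2*Y² (b(Y) = Y*(2*Y) = 2*Y²)
a(-42, v) + b(G) = -20/(-42) + 2*(√51)² = -20*(-1/42) + 2*51 = 10/21 + 102 = 2152/21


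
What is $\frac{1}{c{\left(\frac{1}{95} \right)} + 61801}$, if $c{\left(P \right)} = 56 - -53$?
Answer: $\frac{1}{61910} \approx 1.6152 \cdot 10^{-5}$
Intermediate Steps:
$c{\left(P \right)} = 109$ ($c{\left(P \right)} = 56 + 53 = 109$)
$\frac{1}{c{\left(\frac{1}{95} \right)} + 61801} = \frac{1}{109 + 61801} = \frac{1}{61910}$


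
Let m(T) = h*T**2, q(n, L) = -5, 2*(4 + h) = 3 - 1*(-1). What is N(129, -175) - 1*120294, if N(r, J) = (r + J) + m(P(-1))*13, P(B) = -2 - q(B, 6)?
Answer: -120574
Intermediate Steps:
h = -2 (h = -4 + (3 - 1*(-1))/2 = -4 + (3 + 1)/2 = -4 + (1/2)*4 = -4 + 2 = -2)
P(B) = 3 (P(B) = -2 - 1*(-5) = -2 + 5 = 3)
m(T) = -2*T**2
N(r, J) = -234 + J + r (N(r, J) = (r + J) - 2*3**2*13 = (J + r) - 2*9*13 = (J + r) - 18*13 = (J + r) - 234 = -234 + J + r)
N(129, -175) - 1*120294 = (-234 - 175 + 129) - 1*120294 = -280 - 120294 = -120574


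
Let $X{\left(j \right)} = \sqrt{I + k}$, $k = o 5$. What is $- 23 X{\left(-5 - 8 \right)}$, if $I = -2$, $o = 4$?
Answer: $- 69 \sqrt{2} \approx -97.581$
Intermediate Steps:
$k = 20$ ($k = 4 \cdot 5 = 20$)
$X{\left(j \right)} = 3 \sqrt{2}$ ($X{\left(j \right)} = \sqrt{-2 + 20} = \sqrt{18} = 3 \sqrt{2}$)
$- 23 X{\left(-5 - 8 \right)} = - 23 \cdot 3 \sqrt{2} = - 69 \sqrt{2}$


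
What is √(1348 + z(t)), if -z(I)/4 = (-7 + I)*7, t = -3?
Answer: 2*√407 ≈ 40.349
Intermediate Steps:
z(I) = 196 - 28*I (z(I) = -4*(-7 + I)*7 = -4*(-49 + 7*I) = 196 - 28*I)
√(1348 + z(t)) = √(1348 + (196 - 28*(-3))) = √(1348 + (196 + 84)) = √(1348 + 280) = √1628 = 2*√407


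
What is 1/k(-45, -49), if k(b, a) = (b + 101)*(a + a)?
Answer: -1/5488 ≈ -0.00018222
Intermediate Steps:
k(b, a) = 2*a*(101 + b) (k(b, a) = (101 + b)*(2*a) = 2*a*(101 + b))
1/k(-45, -49) = 1/(2*(-49)*(101 - 45)) = 1/(2*(-49)*56) = 1/(-5488) = -1/5488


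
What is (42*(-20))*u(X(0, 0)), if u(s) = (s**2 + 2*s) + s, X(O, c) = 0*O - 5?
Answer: -8400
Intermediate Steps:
X(O, c) = -5 (X(O, c) = 0 - 5 = -5)
u(s) = s**2 + 3*s
(42*(-20))*u(X(0, 0)) = (42*(-20))*(-5*(3 - 5)) = -(-4200)*(-2) = -840*10 = -8400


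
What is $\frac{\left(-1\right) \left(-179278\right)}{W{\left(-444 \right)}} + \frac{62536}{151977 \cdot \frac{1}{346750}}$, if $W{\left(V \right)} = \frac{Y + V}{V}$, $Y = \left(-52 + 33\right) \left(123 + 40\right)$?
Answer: $\frac{88881594555064}{538150557} \approx 1.6516 \cdot 10^{5}$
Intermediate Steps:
$Y = -3097$ ($Y = \left(-19\right) 163 = -3097$)
$W{\left(V \right)} = \frac{-3097 + V}{V}$
$\frac{\left(-1\right) \left(-179278\right)}{W{\left(-444 \right)}} + \frac{62536}{151977 \cdot \frac{1}{346750}} = \frac{\left(-1\right) \left(-179278\right)}{\frac{1}{-444} \left(-3097 - 444\right)} + \frac{62536}{151977 \cdot \frac{1}{346750}} = \frac{179278}{\left(- \frac{1}{444}\right) \left(-3541\right)} + \frac{62536}{151977 \cdot \frac{1}{346750}} = \frac{179278}{\frac{3541}{444}} + \frac{62536}{\frac{151977}{346750}} = 179278 \cdot \frac{444}{3541} + 62536 \cdot \frac{346750}{151977} = \frac{79599432}{3541} + \frac{21684358000}{151977} = \frac{88881594555064}{538150557}$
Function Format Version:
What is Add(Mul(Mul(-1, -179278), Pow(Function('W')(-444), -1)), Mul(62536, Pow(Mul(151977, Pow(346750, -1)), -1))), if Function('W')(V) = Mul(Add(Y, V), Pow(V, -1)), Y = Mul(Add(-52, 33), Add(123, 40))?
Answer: Rational(88881594555064, 538150557) ≈ 1.6516e+5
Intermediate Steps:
Y = -3097 (Y = Mul(-19, 163) = -3097)
Function('W')(V) = Mul(Pow(V, -1), Add(-3097, V)) (Function('W')(V) = Mul(Add(-3097, V), Pow(V, -1)) = Mul(Pow(V, -1), Add(-3097, V)))
Add(Mul(Mul(-1, -179278), Pow(Function('W')(-444), -1)), Mul(62536, Pow(Mul(151977, Pow(346750, -1)), -1))) = Add(Mul(Mul(-1, -179278), Pow(Mul(Pow(-444, -1), Add(-3097, -444)), -1)), Mul(62536, Pow(Mul(151977, Pow(346750, -1)), -1))) = Add(Mul(179278, Pow(Mul(Rational(-1, 444), -3541), -1)), Mul(62536, Pow(Mul(151977, Rational(1, 346750)), -1))) = Add(Mul(179278, Pow(Rational(3541, 444), -1)), Mul(62536, Pow(Rational(151977, 346750), -1))) = Add(Mul(179278, Rational(444, 3541)), Mul(62536, Rational(346750, 151977))) = Add(Rational(79599432, 3541), Rational(21684358000, 151977)) = Rational(88881594555064, 538150557)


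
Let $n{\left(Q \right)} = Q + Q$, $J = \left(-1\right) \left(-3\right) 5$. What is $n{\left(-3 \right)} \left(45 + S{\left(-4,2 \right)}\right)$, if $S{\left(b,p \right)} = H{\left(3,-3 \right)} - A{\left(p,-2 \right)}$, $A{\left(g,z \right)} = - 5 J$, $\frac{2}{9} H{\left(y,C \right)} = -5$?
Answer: $-585$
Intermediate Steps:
$H{\left(y,C \right)} = - \frac{45}{2}$ ($H{\left(y,C \right)} = \frac{9}{2} \left(-5\right) = - \frac{45}{2}$)
$J = 15$ ($J = 3 \cdot 5 = 15$)
$n{\left(Q \right)} = 2 Q$
$A{\left(g,z \right)} = -75$ ($A{\left(g,z \right)} = \left(-5\right) 15 = -75$)
$S{\left(b,p \right)} = \frac{105}{2}$ ($S{\left(b,p \right)} = - \frac{45}{2} - -75 = - \frac{45}{2} + 75 = \frac{105}{2}$)
$n{\left(-3 \right)} \left(45 + S{\left(-4,2 \right)}\right) = 2 \left(-3\right) \left(45 + \frac{105}{2}\right) = \left(-6\right) \frac{195}{2} = -585$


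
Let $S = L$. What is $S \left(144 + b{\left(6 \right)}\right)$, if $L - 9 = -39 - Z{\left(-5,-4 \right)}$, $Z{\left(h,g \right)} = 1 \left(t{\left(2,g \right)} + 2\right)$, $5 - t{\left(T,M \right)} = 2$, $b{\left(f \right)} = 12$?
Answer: $-5460$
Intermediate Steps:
$t{\left(T,M \right)} = 3$ ($t{\left(T,M \right)} = 5 - 2 = 3$)
$Z{\left(h,g \right)} = 5$ ($Z{\left(h,g \right)} = 1 \left(3 + 2\right) = 1 \cdot 5 = 5$)
$L = -35$ ($L = 9 - 44 = -35$)
$S = -35$
$S \left(144 + b{\left(6 \right)}\right) = - 35 \left(144 + 12\right) = \left(-35\right) 156 = -5460$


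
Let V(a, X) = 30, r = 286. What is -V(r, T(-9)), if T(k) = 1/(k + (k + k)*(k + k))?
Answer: -30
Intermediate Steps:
T(k) = 1/(k + 4*k²) (T(k) = 1/(k + (2*k)*(2*k)) = 1/(k + 4*k²))
-V(r, T(-9)) = -1*30 = -30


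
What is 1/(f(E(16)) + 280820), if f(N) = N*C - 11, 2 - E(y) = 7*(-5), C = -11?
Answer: 1/280402 ≈ 3.5663e-6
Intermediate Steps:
E(y) = 37 (E(y) = 2 - 7*(-5) = 2 - 1*(-35) = 2 + 35 = 37)
f(N) = -11 - 11*N (f(N) = N*(-11) - 11 = -11*N - 11 = -11 - 11*N)
1/(f(E(16)) + 280820) = 1/((-11 - 11*37) + 280820) = 1/((-11 - 407) + 280820) = 1/(-418 + 280820) = 1/280402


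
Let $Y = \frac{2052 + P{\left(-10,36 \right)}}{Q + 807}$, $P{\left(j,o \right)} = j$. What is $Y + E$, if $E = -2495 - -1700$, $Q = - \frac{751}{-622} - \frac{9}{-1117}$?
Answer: $- \frac{444995302477}{561527083} \approx -792.47$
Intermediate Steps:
$Q = \frac{844465}{694774}$ ($Q = \left(-751\right) \left(- \frac{1}{622}\right) - - \frac{9}{1117} = \frac{751}{622} + \frac{9}{1117} = \frac{844465}{694774} \approx 1.2155$)
$E = -795$ ($E = -2495 + 1700 = -795$)
$Y = \frac{1418728508}{561527083}$ ($Y = \frac{2052 - 10}{\frac{844465}{694774} + 807} = \frac{2042}{\frac{561527083}{694774}} = 2042 \cdot \frac{694774}{561527083} = \frac{1418728508}{561527083} \approx 2.5266$)
$Y + E = \frac{1418728508}{561527083} - 795 = - \frac{444995302477}{561527083}$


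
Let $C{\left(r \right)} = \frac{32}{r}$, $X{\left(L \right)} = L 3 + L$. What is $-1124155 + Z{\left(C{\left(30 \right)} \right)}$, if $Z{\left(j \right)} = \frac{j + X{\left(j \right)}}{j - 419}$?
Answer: $- \frac{7047327775}{6269} \approx -1.1242 \cdot 10^{6}$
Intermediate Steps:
$X{\left(L \right)} = 4 L$ ($X{\left(L \right)} = 3 L + L = 4 L$)
$Z{\left(j \right)} = \frac{5 j}{-419 + j}$ ($Z{\left(j \right)} = \frac{j + 4 j}{j - 419} = \frac{5 j}{-419 + j}$)
$-1124155 + Z{\left(C{\left(30 \right)} \right)} = -1124155 + \frac{5 \cdot \frac{32}{30}}{-419 + \frac{32}{30}} = -1124155 + \frac{5 \cdot 32 \cdot \frac{1}{30}}{-419 + 32 \cdot \frac{1}{30}} = -1124155 + 5 \cdot \frac{16}{15} \frac{1}{-419 + \frac{16}{15}} = -1124155 + 5 \cdot \frac{16}{15} \frac{1}{- \frac{6269}{15}} = -1124155 + 5 \cdot \frac{16}{15} \left(- \frac{15}{6269}\right) = -1124155 - \frac{80}{6269} = - \frac{7047327775}{6269}$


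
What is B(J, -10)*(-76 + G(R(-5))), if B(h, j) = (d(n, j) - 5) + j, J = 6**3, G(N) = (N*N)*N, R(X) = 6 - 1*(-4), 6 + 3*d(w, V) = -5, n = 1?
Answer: -17248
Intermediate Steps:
d(w, V) = -11/3 (d(w, V) = -2 + (1/3)*(-5) = -2 - 5/3 = -11/3)
R(X) = 10 (R(X) = 6 + 4 = 10)
G(N) = N**3 (G(N) = N**2*N = N**3)
J = 216
B(h, j) = -26/3 + j (B(h, j) = (-11/3 - 5) + j = -26/3 + j)
B(J, -10)*(-76 + G(R(-5))) = (-26/3 - 10)*(-76 + 10**3) = -56*(-76 + 1000)/3 = -56/3*924 = -17248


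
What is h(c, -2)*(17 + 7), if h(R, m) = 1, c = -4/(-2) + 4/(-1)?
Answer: 24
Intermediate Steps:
c = -2 (c = -4*(-½) + 4*(-1) = 2 - 4 = -2)
h(c, -2)*(17 + 7) = 1*(17 + 7) = 1*24 = 24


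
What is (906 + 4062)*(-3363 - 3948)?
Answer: -36321048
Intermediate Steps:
(906 + 4062)*(-3363 - 3948) = 4968*(-7311) = -36321048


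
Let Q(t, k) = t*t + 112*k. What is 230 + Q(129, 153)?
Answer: 34007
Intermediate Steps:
Q(t, k) = t² + 112*k
230 + Q(129, 153) = 230 + (129² + 112*153) = 230 + (16641 + 17136) = 230 + 33777 = 34007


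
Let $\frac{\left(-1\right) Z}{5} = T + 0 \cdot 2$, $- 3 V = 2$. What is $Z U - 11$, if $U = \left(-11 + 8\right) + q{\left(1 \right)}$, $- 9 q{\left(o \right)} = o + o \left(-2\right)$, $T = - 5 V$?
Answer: $\frac{1003}{27} \approx 37.148$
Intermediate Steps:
$V = - \frac{2}{3}$ ($V = \left(- \frac{1}{3}\right) 2 = - \frac{2}{3} \approx -0.66667$)
$T = \frac{10}{3}$ ($T = \left(-5\right) \left(- \frac{2}{3}\right) = \frac{10}{3} \approx 3.3333$)
$q{\left(o \right)} = \frac{o}{9}$ ($q{\left(o \right)} = - \frac{o + o \left(-2\right)}{9} = - \frac{o - 2 o}{9} = - \frac{\left(-1\right) o}{9} = \frac{o}{9}$)
$Z = - \frac{50}{3}$ ($Z = - 5 \left(\frac{10}{3} + 0 \cdot 2\right) = - 5 \left(\frac{10}{3} + 0\right) = \left(-5\right) \frac{10}{3} = - \frac{50}{3} \approx -16.667$)
$U = - \frac{26}{9}$ ($U = \left(-11 + 8\right) + \frac{1}{9} \cdot 1 = -3 + \frac{1}{9} = - \frac{26}{9} \approx -2.8889$)
$Z U - 11 = \left(- \frac{50}{3}\right) \left(- \frac{26}{9}\right) - 11 = \frac{1300}{27} - 11 = \frac{1003}{27}$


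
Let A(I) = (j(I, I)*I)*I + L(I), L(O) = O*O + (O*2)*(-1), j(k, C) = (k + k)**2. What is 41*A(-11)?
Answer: 2406987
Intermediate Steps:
j(k, C) = 4*k**2 (j(k, C) = (2*k)**2 = 4*k**2)
L(O) = O**2 - 2*O (L(O) = O**2 + (2*O)*(-1) = O**2 - 2*O)
A(I) = 4*I**4 + I*(-2 + I) (A(I) = ((4*I**2)*I)*I + I*(-2 + I) = (4*I**3)*I + I*(-2 + I) = 4*I**4 + I*(-2 + I))
41*A(-11) = 41*(-11*(-2 - 11 + 4*(-11)**3)) = 41*(-11*(-2 - 11 + 4*(-1331))) = 41*(-11*(-2 - 11 - 5324)) = 41*(-11*(-5337)) = 41*58707 = 2406987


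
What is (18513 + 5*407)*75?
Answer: 1541100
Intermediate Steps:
(18513 + 5*407)*75 = (18513 + 2035)*75 = 20548*75 = 1541100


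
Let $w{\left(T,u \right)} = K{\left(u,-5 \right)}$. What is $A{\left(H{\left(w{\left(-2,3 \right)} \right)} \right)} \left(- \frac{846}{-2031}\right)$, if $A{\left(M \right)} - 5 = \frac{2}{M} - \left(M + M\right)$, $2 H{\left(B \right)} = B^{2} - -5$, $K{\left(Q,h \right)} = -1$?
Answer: $- \frac{94}{677} \approx -0.13885$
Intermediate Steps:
$w{\left(T,u \right)} = -1$
$H{\left(B \right)} = \frac{5}{2} + \frac{B^{2}}{2}$ ($H{\left(B \right)} = \frac{B^{2} - -5}{2} = \frac{B^{2} + 5}{2} = \frac{5 + B^{2}}{2} = \frac{5}{2} + \frac{B^{2}}{2}$)
$A{\left(M \right)} = 5 - 2 M + \frac{2}{M}$ ($A{\left(M \right)} = 5 + \left(\frac{2}{M} - \left(M + M\right)\right) = 5 + \left(\frac{2}{M} - 2 M\right) = 5 - \left(- \frac{2}{M} + 2 M\right) = 5 - 2 M + \frac{2}{M}$)
$A{\left(H{\left(w{\left(-2,3 \right)} \right)} \right)} \left(- \frac{846}{-2031}\right) = \left(5 - 2 \left(\frac{5}{2} + \frac{\left(-1\right)^{2}}{2}\right) + \frac{2}{\frac{5}{2} + \frac{\left(-1\right)^{2}}{2}}\right) \left(- \frac{846}{-2031}\right) = \left(5 - 2 \left(\frac{5}{2} + \frac{1}{2} \cdot 1\right) + \frac{2}{\frac{5}{2} + \frac{1}{2} \cdot 1}\right) \left(\left(-846\right) \left(- \frac{1}{2031}\right)\right) = \left(5 - 2 \left(\frac{5}{2} + \frac{1}{2}\right) + \frac{2}{\frac{5}{2} + \frac{1}{2}}\right) \frac{282}{677} = \left(5 - 6 + \frac{2}{3}\right) \frac{282}{677} = \left(- \frac{1}{3}\right) \frac{282}{677} = - \frac{94}{677}$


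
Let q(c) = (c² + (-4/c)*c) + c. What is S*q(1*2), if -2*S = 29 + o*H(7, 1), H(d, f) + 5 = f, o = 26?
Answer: 75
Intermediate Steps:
H(d, f) = -5 + f
q(c) = -4 + c + c² (q(c) = (c² - 4) + c = (-4 + c²) + c = -4 + c + c²)
S = 75/2 (S = -(29 + 26*(-5 + 1))/2 = -(29 + 26*(-4))/2 = -(29 - 104)/2 = -½*(-75) = 75/2 ≈ 37.500)
S*q(1*2) = 75*(-4 + 1*2 + (1*2)²)/2 = 75*(-4 + 2 + 2²)/2 = 75*(-4 + 2 + 4)/2 = (75/2)*2 = 75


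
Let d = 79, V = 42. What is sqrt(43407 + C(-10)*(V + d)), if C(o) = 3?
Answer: sqrt(43770) ≈ 209.21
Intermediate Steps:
sqrt(43407 + C(-10)*(V + d)) = sqrt(43407 + 3*(42 + 79)) = sqrt(43407 + 3*121) = sqrt(43407 + 363) = sqrt(43770)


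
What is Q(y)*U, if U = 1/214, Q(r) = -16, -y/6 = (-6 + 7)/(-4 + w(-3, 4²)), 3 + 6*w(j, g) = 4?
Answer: -8/107 ≈ -0.074766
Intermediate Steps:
w(j, g) = ⅙ (w(j, g) = -½ + (⅙)*4 = -½ + ⅔ = ⅙)
y = 36/23 (y = -6*(-6 + 7)/(-4 + ⅙) = -6/(-23/6) = -6*(-6)/23 = -6*(-6/23) = 36/23 ≈ 1.5652)
U = 1/214 ≈ 0.0046729
Q(y)*U = -16*1/214 = -8/107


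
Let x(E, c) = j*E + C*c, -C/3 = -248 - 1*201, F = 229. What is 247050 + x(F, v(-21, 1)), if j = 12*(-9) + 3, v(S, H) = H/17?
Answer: 3792432/17 ≈ 2.2308e+5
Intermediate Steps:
v(S, H) = H/17 (v(S, H) = H*(1/17) = H/17)
j = -105 (j = -108 + 3 = -105)
C = 1347 (C = -3*(-248 - 1*201) = -3*(-248 - 201) = -3*(-449) = 1347)
x(E, c) = -105*E + 1347*c
247050 + x(F, v(-21, 1)) = 247050 + (-105*229 + 1347*((1/17)*1)) = 247050 + (-24045 + 1347*(1/17)) = 247050 + (-24045 + 1347/17) = 247050 - 407418/17 = 3792432/17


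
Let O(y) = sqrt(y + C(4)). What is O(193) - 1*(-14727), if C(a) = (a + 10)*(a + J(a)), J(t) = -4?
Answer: 14727 + sqrt(193) ≈ 14741.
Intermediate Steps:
C(a) = (-4 + a)*(10 + a) (C(a) = (a + 10)*(a - 4) = (10 + a)*(-4 + a) = (-4 + a)*(10 + a))
O(y) = sqrt(y) (O(y) = sqrt(y + (-40 + 4**2 + 6*4)) = sqrt(y + (-40 + 16 + 24)) = sqrt(y + 0) = sqrt(y))
O(193) - 1*(-14727) = sqrt(193) - 1*(-14727) = sqrt(193) + 14727 = 14727 + sqrt(193)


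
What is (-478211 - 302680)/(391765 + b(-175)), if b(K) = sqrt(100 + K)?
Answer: -61185152523/30695963060 + 780891*I*sqrt(3)/30695963060 ≈ -1.9933 + 4.4063e-5*I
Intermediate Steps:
(-478211 - 302680)/(391765 + b(-175)) = (-478211 - 302680)/(391765 + sqrt(100 - 175)) = -780891/(391765 + sqrt(-75)) = -780891/(391765 + 5*I*sqrt(3))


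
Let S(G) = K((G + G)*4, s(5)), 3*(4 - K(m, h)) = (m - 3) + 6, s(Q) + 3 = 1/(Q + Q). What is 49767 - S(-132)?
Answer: 49412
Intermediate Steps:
s(Q) = -3 + 1/(2*Q) (s(Q) = -3 + 1/(Q + Q) = -3 + 1/(2*Q))
K(m, h) = 3 - m/3 (K(m, h) = 4 - ((m - 3) + 6)/3 = 4 - ((-3 + m) + 6)/3 = 4 - (3 + m)/3 = 4 + (-1 - m/3) = 3 - m/3)
S(G) = 3 - 8*G/3 (S(G) = 3 - (G + G)*4/3 = 3 - 2*G*4/3 = 3 - 8*G/3)
49767 - S(-132) = 49767 - (3 - 8/3*(-132)) = 49767 - (3 + 352) = 49767 - 1*355 = 49767 - 355 = 49412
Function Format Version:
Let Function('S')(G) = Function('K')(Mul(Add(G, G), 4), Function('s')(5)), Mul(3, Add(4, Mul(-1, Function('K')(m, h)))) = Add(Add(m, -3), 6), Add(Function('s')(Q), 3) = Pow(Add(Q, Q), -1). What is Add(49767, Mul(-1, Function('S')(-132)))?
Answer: 49412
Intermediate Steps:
Function('s')(Q) = Add(-3, Mul(Rational(1, 2), Pow(Q, -1))) (Function('s')(Q) = Add(-3, Pow(Add(Q, Q), -1)) = Add(-3, Pow(Mul(2, Q), -1)) = Add(-3, Mul(Rational(1, 2), Pow(Q, -1))))
Function('K')(m, h) = Add(3, Mul(Rational(-1, 3), m)) (Function('K')(m, h) = Add(4, Mul(Rational(-1, 3), Add(Add(m, -3), 6))) = Add(4, Mul(Rational(-1, 3), Add(Add(-3, m), 6))) = Add(4, Mul(Rational(-1, 3), Add(3, m))) = Add(4, Add(-1, Mul(Rational(-1, 3), m))) = Add(3, Mul(Rational(-1, 3), m)))
Function('S')(G) = Add(3, Mul(Rational(-8, 3), G)) (Function('S')(G) = Add(3, Mul(Rational(-1, 3), Mul(Add(G, G), 4))) = Add(3, Mul(Rational(-1, 3), Mul(Mul(2, G), 4))) = Add(3, Mul(Rational(-1, 3), Mul(8, G))) = Add(3, Mul(Rational(-8, 3), G)))
Add(49767, Mul(-1, Function('S')(-132))) = Add(49767, Mul(-1, Add(3, Mul(Rational(-8, 3), -132)))) = Add(49767, Mul(-1, Add(3, 352))) = Add(49767, Mul(-1, 355)) = Add(49767, -355) = 49412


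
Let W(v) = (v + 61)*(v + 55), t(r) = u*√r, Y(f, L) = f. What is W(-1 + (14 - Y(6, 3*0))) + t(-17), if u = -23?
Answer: 4216 - 23*I*√17 ≈ 4216.0 - 94.831*I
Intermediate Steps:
t(r) = -23*√r
W(v) = (55 + v)*(61 + v) (W(v) = (61 + v)*(55 + v) = (55 + v)*(61 + v))
W(-1 + (14 - Y(6, 3*0))) + t(-17) = (3355 + (-1 + (14 - 1*6))² + 116*(-1 + (14 - 1*6))) - 23*I*√17 = (3355 + (-1 + (14 - 6))² + 116*(-1 + (14 - 6))) - 23*I*√17 = (3355 + (-1 + 8)² + 116*(-1 + 8)) - 23*I*√17 = (3355 + 7² + 116*7) - 23*I*√17 = (3355 + 49 + 812) - 23*I*√17 = 4216 - 23*I*√17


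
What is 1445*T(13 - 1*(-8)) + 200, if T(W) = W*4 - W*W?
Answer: -515665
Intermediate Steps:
T(W) = -W² + 4*W (T(W) = 4*W - W² = -W² + 4*W)
1445*T(13 - 1*(-8)) + 200 = 1445*((13 - 1*(-8))*(4 - (13 - 1*(-8)))) + 200 = 1445*((13 + 8)*(4 - (13 + 8))) + 200 = 1445*(21*(4 - 1*21)) + 200 = 1445*(21*(4 - 21)) + 200 = 1445*(21*(-17)) + 200 = 1445*(-357) + 200 = -515865 + 200 = -515665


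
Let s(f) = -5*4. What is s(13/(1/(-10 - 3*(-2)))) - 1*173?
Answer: -193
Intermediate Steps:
s(f) = -20
s(13/(1/(-10 - 3*(-2)))) - 1*173 = -20 - 1*173 = -20 - 173 = -193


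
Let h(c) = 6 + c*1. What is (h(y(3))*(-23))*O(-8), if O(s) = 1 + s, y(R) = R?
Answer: 1449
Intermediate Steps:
h(c) = 6 + c
(h(y(3))*(-23))*O(-8) = ((6 + 3)*(-23))*(1 - 8) = (9*(-23))*(-7) = -207*(-7) = 1449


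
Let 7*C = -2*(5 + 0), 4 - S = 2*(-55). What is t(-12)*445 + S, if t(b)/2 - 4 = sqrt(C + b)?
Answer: 3674 + 890*I*sqrt(658)/7 ≈ 3674.0 + 3261.4*I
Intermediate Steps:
S = 114 (S = 4 - 2*(-55) = 4 - 1*(-110) = 4 + 110 = 114)
C = -10/7 (C = (-2*(5 + 0))/7 = (-2*5)/7 = (1/7)*(-10) = -10/7 ≈ -1.4286)
t(b) = 8 + 2*sqrt(-10/7 + b)
t(-12)*445 + S = (8 + 2*sqrt(-70 + 49*(-12))/7)*445 + 114 = (8 + 2*sqrt(-70 - 588)/7)*445 + 114 = (8 + 2*sqrt(-658)/7)*445 + 114 = (8 + 2*(I*sqrt(658))/7)*445 + 114 = (8 + 2*I*sqrt(658)/7)*445 + 114 = (3560 + 890*I*sqrt(658)/7) + 114 = 3674 + 890*I*sqrt(658)/7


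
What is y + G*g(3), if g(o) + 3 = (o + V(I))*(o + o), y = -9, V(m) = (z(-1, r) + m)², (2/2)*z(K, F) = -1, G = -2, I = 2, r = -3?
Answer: -51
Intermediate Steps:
z(K, F) = -1
V(m) = (-1 + m)²
g(o) = -3 + 2*o*(1 + o) (g(o) = -3 + (o + (-1 + 2)²)*(o + o) = -3 + (o + 1²)*(2*o) = -3 + (o + 1)*(2*o) = -3 + (1 + o)*(2*o) = -3 + 2*o*(1 + o))
y + G*g(3) = -9 - 2*(-3 + 2*3 + 2*3²) = -9 - 2*(-3 + 6 + 2*9) = -9 - 2*(-3 + 6 + 18) = -9 - 2*21 = -9 - 42 = -51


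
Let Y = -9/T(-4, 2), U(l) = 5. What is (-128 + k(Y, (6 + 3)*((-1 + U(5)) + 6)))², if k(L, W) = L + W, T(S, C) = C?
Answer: 7225/4 ≈ 1806.3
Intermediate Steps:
Y = -9/2 ≈ -4.5000
(-128 + k(Y, (6 + 3)*((-1 + U(5)) + 6)))² = (-128 + (-9/2 + (6 + 3)*((-1 + 5) + 6)))² = (-128 + (-9/2 + 9*(4 + 6)))² = (-128 + (-9/2 + 9*10))² = (-128 + (-9/2 + 90))² = (-128 + 171/2)² = (-85/2)² = 7225/4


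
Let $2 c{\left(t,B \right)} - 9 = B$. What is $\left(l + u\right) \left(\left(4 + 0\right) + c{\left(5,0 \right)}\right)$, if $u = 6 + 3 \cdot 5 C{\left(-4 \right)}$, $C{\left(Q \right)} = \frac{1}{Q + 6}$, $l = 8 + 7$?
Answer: $\frac{969}{4} \approx 242.25$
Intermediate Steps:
$c{\left(t,B \right)} = \frac{9}{2} + \frac{B}{2}$
$l = 15$
$C{\left(Q \right)} = \frac{1}{6 + Q}$
$u = \frac{27}{2}$ ($u = 6 + \frac{3 \cdot 5}{6 - 4} = 6 + \frac{15}{2} = \frac{27}{2} \approx 13.5$)
$\left(l + u\right) \left(\left(4 + 0\right) + c{\left(5,0 \right)}\right) = \left(15 + \frac{27}{2}\right) \left(\left(4 + 0\right) + \left(\frac{9}{2} + \frac{1}{2} \cdot 0\right)\right) = \frac{57 \left(4 + \left(\frac{9}{2} + 0\right)\right)}{2} = \frac{57 \left(4 + \frac{9}{2}\right)}{2} = \frac{57}{2} \cdot \frac{17}{2} = \frac{969}{4}$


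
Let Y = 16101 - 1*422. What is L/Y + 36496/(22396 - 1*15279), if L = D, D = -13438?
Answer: 476582538/111587443 ≈ 4.2709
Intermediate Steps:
L = -13438
Y = 15679 (Y = 16101 - 422 = 15679)
L/Y + 36496/(22396 - 1*15279) = -13438/15679 + 36496/(22396 - 1*15279) = -13438*1/15679 + 36496/(22396 - 15279) = -13438/15679 + 36496/7117 = 476582538/111587443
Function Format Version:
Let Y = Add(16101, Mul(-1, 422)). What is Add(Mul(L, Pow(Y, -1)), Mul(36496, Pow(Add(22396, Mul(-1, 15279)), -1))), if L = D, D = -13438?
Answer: Rational(476582538, 111587443) ≈ 4.2709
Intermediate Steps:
L = -13438
Y = 15679 (Y = Add(16101, -422) = 15679)
Add(Mul(L, Pow(Y, -1)), Mul(36496, Pow(Add(22396, Mul(-1, 15279)), -1))) = Add(Mul(-13438, Pow(15679, -1)), Mul(36496, Pow(Add(22396, Mul(-1, 15279)), -1))) = Add(Mul(-13438, Rational(1, 15679)), Mul(36496, Pow(Add(22396, -15279), -1))) = Add(Rational(-13438, 15679), Mul(36496, Pow(7117, -1))) = Add(Rational(-13438, 15679), Mul(36496, Rational(1, 7117))) = Add(Rational(-13438, 15679), Rational(36496, 7117)) = Rational(476582538, 111587443)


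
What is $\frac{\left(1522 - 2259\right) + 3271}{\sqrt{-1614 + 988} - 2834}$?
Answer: $- \frac{3590678}{4016091} - \frac{1267 i \sqrt{626}}{4016091} \approx -0.89407 - 0.0078933 i$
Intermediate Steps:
$\frac{\left(1522 - 2259\right) + 3271}{\sqrt{-1614 + 988} - 2834} = \frac{-737 + 3271}{\sqrt{-626} - 2834} = \frac{2534}{i \sqrt{626} - 2834} = \frac{2534}{-2834 + i \sqrt{626}}$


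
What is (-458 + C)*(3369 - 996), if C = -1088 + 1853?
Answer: 728511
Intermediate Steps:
C = 765
(-458 + C)*(3369 - 996) = (-458 + 765)*(3369 - 996) = 307*2373 = 728511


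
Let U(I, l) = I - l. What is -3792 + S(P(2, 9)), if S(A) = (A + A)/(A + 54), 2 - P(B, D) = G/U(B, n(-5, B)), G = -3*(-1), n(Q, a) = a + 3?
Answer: -72046/19 ≈ -3791.9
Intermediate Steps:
n(Q, a) = 3 + a
G = 3
P(B, D) = 3 (P(B, D) = 2 - 3/(B - (3 + B)) = 2 - 3/(B + (-3 - B)) = 2 - 3/(-3) = 2 - 3*(-1)/3 = 2 - 1*(-1) = 2 + 1 = 3)
S(A) = 2*A/(54 + A) (S(A) = (2*A)/(54 + A) = 2*A/(54 + A))
-3792 + S(P(2, 9)) = -3792 + 2*3/(54 + 3) = -3792 + 2*3/57 = -3792 + 2*3*(1/57) = -3792 + 2/19 = -72046/19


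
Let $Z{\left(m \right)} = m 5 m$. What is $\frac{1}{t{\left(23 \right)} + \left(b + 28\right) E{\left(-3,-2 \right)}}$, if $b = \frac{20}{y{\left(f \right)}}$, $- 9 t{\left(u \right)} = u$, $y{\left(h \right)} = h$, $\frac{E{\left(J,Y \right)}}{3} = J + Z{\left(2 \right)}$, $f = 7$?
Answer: $\frac{63}{98983} \approx 0.00063647$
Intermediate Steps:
$Z{\left(m \right)} = 5 m^{2}$ ($Z{\left(m \right)} = 5 m m = 5 m^{2}$)
$E{\left(J,Y \right)} = 60 + 3 J$ ($E{\left(J,Y \right)} = 3 \left(J + 5 \cdot 2^{2}\right) = 3 \left(J + 5 \cdot 4\right) = 3 \left(J + 20\right) = 3 \left(20 + J\right) = 60 + 3 J$)
$t{\left(u \right)} = - \frac{u}{9}$
$b = \frac{20}{7} \approx 2.8571$
$\frac{1}{t{\left(23 \right)} + \left(b + 28\right) E{\left(-3,-2 \right)}} = \frac{1}{\left(- \frac{1}{9}\right) 23 + \left(\frac{20}{7} + 28\right) \left(60 + 3 \left(-3\right)\right)} = \frac{1}{- \frac{23}{9} + \frac{216 \left(60 - 9\right)}{7}} = \frac{1}{- \frac{23}{9} + \frac{216}{7} \cdot 51} = \frac{1}{- \frac{23}{9} + \frac{11016}{7}} = \frac{1}{\frac{98983}{63}} = \frac{63}{98983}$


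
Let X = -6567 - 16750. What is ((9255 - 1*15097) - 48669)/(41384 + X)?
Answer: -54511/18067 ≈ -3.0172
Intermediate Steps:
X = -23317
((9255 - 1*15097) - 48669)/(41384 + X) = ((9255 - 1*15097) - 48669)/(41384 - 23317) = ((9255 - 15097) - 48669)/18067 = (-5842 - 48669)*(1/18067) = -54511*1/18067 = -54511/18067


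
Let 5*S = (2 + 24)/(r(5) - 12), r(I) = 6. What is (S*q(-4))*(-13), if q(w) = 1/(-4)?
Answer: -169/60 ≈ -2.8167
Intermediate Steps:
q(w) = -¼
S = -13/15 (S = ((2 + 24)/(6 - 12))/5 = (26/(-6))/5 = (26*(-⅙))/5 = (⅕)*(-13/3) = -13/15 ≈ -0.86667)
(S*q(-4))*(-13) = -13/15*(-¼)*(-13) = (13/60)*(-13) = -169/60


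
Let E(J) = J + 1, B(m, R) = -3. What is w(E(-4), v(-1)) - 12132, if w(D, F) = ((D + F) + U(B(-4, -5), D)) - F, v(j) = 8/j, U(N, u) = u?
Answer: -12138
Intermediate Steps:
E(J) = 1 + J
w(D, F) = 2*D (w(D, F) = ((D + F) + D) - F = (F + 2*D) - F = 2*D)
w(E(-4), v(-1)) - 12132 = 2*(1 - 4) - 12132 = 2*(-3) - 12132 = -6 - 12132 = -12138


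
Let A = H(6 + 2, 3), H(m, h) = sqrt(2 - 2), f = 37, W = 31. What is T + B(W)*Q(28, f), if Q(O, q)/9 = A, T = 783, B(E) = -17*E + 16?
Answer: 783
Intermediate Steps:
B(E) = 16 - 17*E
H(m, h) = 0 (H(m, h) = sqrt(0) = 0)
A = 0
Q(O, q) = 0 (Q(O, q) = 9*0 = 0)
T + B(W)*Q(28, f) = 783 + (16 - 17*31)*0 = 783 + (16 - 527)*0 = 783 - 511*0 = 783 + 0 = 783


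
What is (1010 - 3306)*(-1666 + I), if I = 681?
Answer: 2261560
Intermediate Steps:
(1010 - 3306)*(-1666 + I) = (1010 - 3306)*(-1666 + 681) = -2296*(-985) = 2261560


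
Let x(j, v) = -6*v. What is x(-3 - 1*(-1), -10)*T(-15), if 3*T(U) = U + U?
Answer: -600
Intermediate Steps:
T(U) = 2*U/3 (T(U) = (U + U)/3 = (2*U)/3 = 2*U/3)
x(-3 - 1*(-1), -10)*T(-15) = (-6*(-10))*((⅔)*(-15)) = 60*(-10) = -600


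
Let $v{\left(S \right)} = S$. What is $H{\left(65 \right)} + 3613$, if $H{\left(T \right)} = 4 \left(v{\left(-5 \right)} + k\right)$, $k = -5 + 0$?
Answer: $3573$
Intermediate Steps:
$k = -5$
$H{\left(T \right)} = -40$ ($H{\left(T \right)} = 4 \left(-5 - 5\right) = 4 \left(-10\right) = -40$)
$H{\left(65 \right)} + 3613 = -40 + 3613 = 3573$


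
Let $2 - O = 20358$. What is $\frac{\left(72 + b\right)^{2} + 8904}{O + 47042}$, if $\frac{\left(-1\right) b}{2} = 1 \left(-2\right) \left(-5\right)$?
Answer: $\frac{5804}{13343} \approx 0.43498$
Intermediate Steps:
$O = -20356$ ($O = 2 - 20358 = -20356$)
$b = -20$ ($b = - 2 \cdot 1 \left(-2\right) \left(-5\right) = - 2 \left(\left(-2\right) \left(-5\right)\right) = \left(-2\right) 10 = -20$)
$\frac{\left(72 + b\right)^{2} + 8904}{O + 47042} = \frac{\left(72 - 20\right)^{2} + 8904}{-20356 + 47042} = \frac{52^{2} + 8904}{26686} = \left(2704 + 8904\right) \frac{1}{26686} = 11608 \cdot \frac{1}{26686} = \frac{5804}{13343}$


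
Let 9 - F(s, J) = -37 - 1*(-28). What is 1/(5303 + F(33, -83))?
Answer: 1/5321 ≈ 0.00018793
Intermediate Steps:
F(s, J) = 18 (F(s, J) = 9 - (-37 - 1*(-28)) = 9 - (-37 + 28) = 9 - 1*(-9) = 9 + 9 = 18)
1/(5303 + F(33, -83)) = 1/(5303 + 18) = 1/5321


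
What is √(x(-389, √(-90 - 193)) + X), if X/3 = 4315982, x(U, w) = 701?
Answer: √12948647 ≈ 3598.4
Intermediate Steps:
X = 12947946 (X = 3*4315982 = 12947946)
√(x(-389, √(-90 - 193)) + X) = √(701 + 12947946) = √12948647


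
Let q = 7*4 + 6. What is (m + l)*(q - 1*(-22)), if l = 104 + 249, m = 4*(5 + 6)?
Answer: 22232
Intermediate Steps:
q = 34 (q = 28 + 6 = 34)
m = 44 (m = 4*11 = 44)
l = 353
(m + l)*(q - 1*(-22)) = (44 + 353)*(34 - 1*(-22)) = 397*(34 + 22) = 397*56 = 22232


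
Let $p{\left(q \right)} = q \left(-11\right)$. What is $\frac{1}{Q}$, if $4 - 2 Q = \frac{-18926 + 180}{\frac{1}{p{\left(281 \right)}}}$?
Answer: $- \frac{1}{28971941} \approx -3.4516 \cdot 10^{-8}$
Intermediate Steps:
$p{\left(q \right)} = - 11 q$
$Q = -28971941$ ($Q = 2 - \frac{\left(-18926 + 180\right) \frac{1}{\frac{1}{\left(-11\right) 281}}}{2} = 2 - \frac{\left(-18746\right) \frac{1}{\frac{1}{-3091}}}{2} = 2 - \frac{\left(-18746\right) \frac{1}{- \frac{1}{3091}}}{2} = 2 - \frac{\left(-18746\right) \left(-3091\right)}{2} = 2 - 28971943 = -28971941$)
$\frac{1}{Q} = \frac{1}{-28971941} = - \frac{1}{28971941}$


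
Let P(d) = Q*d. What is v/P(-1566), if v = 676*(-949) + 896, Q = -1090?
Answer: -160157/426735 ≈ -0.37531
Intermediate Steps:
P(d) = -1090*d
v = -640628 (v = -641524 + 896 = -640628)
v/P(-1566) = -640628/((-1090*(-1566))) = -640628/1706940 = -640628*1/1706940 = -160157/426735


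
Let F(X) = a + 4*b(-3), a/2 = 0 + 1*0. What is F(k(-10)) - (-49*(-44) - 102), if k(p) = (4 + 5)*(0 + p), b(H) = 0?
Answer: -2054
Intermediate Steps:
k(p) = 9*p
a = 0 (a = 2*(0 + 1*0) = 2*(0 + 0) = 2*0 = 0)
F(X) = 0 (F(X) = 0 + 4*0 = 0 + 0 = 0)
F(k(-10)) - (-49*(-44) - 102) = 0 - (-49*(-44) - 102) = 0 - (2156 - 102) = 0 - 1*2054 = 0 - 2054 = -2054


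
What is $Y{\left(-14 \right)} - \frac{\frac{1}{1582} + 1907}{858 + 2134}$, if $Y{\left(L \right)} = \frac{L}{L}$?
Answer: $\frac{1716469}{4733344} \approx 0.36263$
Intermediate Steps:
$Y{\left(L \right)} = 1$
$Y{\left(-14 \right)} - \frac{\frac{1}{1582} + 1907}{858 + 2134} = 1 - \frac{\frac{1}{1582} + 1907}{858 + 2134} = 1 - \frac{\frac{1}{1582} + 1907}{2992} = 1 - \frac{3016875}{1582} \cdot \frac{1}{2992} = 1 - \frac{3016875}{4733344} = \frac{1716469}{4733344}$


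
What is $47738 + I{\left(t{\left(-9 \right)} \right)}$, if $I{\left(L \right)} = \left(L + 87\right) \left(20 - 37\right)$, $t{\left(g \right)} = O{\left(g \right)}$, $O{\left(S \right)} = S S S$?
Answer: $58652$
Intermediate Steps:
$O{\left(S \right)} = S^{3}$ ($O{\left(S \right)} = S^{2} S = S^{3}$)
$t{\left(g \right)} = g^{3}$
$I{\left(L \right)} = -1479 - 17 L$ ($I{\left(L \right)} = \left(87 + L\right) \left(-17\right) = -1479 - 17 L$)
$47738 + I{\left(t{\left(-9 \right)} \right)} = 47738 - \left(1479 + 17 \left(-9\right)^{3}\right) = 47738 - -10914 = 47738 + \left(-1479 + 12393\right) = 47738 + 10914 = 58652$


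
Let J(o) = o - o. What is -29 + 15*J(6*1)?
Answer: -29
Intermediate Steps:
J(o) = 0
-29 + 15*J(6*1) = -29 + 15*0 = -29 + 0 = -29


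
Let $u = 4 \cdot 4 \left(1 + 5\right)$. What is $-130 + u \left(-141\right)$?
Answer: $-13666$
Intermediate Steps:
$u = 96$ ($u = 16 \cdot 6 = 96$)
$-130 + u \left(-141\right) = -130 + 96 \left(-141\right) = -130 - 13536 = -13666$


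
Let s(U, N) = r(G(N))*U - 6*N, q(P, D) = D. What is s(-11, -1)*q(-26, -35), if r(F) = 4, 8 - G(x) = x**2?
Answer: 1330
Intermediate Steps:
G(x) = 8 - x**2
s(U, N) = -6*N + 4*U (s(U, N) = 4*U - 6*N = -6*N + 4*U)
s(-11, -1)*q(-26, -35) = (-6*(-1) + 4*(-11))*(-35) = (6 - 44)*(-35) = -38*(-35) = 1330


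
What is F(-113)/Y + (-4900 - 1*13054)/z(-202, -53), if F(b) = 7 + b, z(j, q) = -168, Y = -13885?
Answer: 124654549/1166340 ≈ 106.88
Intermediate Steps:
F(-113)/Y + (-4900 - 1*13054)/z(-202, -53) = (7 - 113)/(-13885) + (-4900 - 1*13054)/(-168) = -106*(-1/13885) + (-4900 - 13054)*(-1/168) = 106/13885 - 17954*(-1/168) = 106/13885 + 8977/84 = 124654549/1166340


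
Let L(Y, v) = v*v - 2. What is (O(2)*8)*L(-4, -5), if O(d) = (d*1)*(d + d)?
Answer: 1472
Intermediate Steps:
L(Y, v) = -2 + v² (L(Y, v) = v² - 2 = -2 + v²)
O(d) = 2*d² (O(d) = d*(2*d) = 2*d²)
(O(2)*8)*L(-4, -5) = ((2*2²)*8)*(-2 + (-5)²) = ((2*4)*8)*(-2 + 25) = (8*8)*23 = 64*23 = 1472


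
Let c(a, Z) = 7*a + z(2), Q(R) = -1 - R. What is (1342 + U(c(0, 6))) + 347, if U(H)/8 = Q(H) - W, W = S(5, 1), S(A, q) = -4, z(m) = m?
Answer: 1697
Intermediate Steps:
c(a, Z) = 2 + 7*a (c(a, Z) = 7*a + 2 = 2 + 7*a)
W = -4
U(H) = 24 - 8*H (U(H) = 8*((-1 - H) - 1*(-4)) = 8*((-1 - H) + 4) = 8*(3 - H) = 24 - 8*H)
(1342 + U(c(0, 6))) + 347 = (1342 + (24 - 8*(2 + 7*0))) + 347 = (1342 + (24 - 8*(2 + 0))) + 347 = (1342 + (24 - 8*2)) + 347 = (1342 + (24 - 16)) + 347 = (1342 + 8) + 347 = 1350 + 347 = 1697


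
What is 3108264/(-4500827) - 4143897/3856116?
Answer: -10212263348481/5785237002644 ≈ -1.7652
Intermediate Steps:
3108264/(-4500827) - 4143897/3856116 = 3108264*(-1/4500827) - 4143897*1/3856116 = -3108264/4500827 - 1381299/1285372 = -10212263348481/5785237002644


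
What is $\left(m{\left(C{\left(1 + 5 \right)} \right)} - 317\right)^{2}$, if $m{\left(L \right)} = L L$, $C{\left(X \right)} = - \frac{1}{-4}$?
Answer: $\frac{25715041}{256} \approx 1.0045 \cdot 10^{5}$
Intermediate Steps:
$C{\left(X \right)} = \frac{1}{4}$ ($C{\left(X \right)} = \left(-1\right) \left(- \frac{1}{4}\right) = \frac{1}{4}$)
$m{\left(L \right)} = L^{2}$
$\left(m{\left(C{\left(1 + 5 \right)} \right)} - 317\right)^{2} = \left(\left(\frac{1}{4}\right)^{2} - 317\right)^{2} = \left(\frac{1}{16} - 317\right)^{2} = \left(- \frac{5071}{16}\right)^{2} = \frac{25715041}{256}$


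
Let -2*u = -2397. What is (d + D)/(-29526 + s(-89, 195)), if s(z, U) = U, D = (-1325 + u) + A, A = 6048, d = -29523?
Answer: 47203/58662 ≈ 0.80466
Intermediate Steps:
u = 2397/2 (u = -½*(-2397) = 2397/2 ≈ 1198.5)
D = 11843/2 (D = (-1325 + 2397/2) + 6048 = -253/2 + 6048 = 11843/2 ≈ 5921.5)
(d + D)/(-29526 + s(-89, 195)) = (-29523 + 11843/2)/(-29526 + 195) = -47203/2/(-29331) = -47203/2*(-1/29331) = 47203/58662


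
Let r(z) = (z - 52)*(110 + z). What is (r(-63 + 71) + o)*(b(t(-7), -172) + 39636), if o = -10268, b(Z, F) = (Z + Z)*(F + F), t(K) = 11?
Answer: -495771280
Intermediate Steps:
r(z) = (-52 + z)*(110 + z)
b(Z, F) = 4*F*Z (b(Z, F) = (2*Z)*(2*F) = 4*F*Z)
(r(-63 + 71) + o)*(b(t(-7), -172) + 39636) = ((-5720 + (-63 + 71)**2 + 58*(-63 + 71)) - 10268)*(4*(-172)*11 + 39636) = ((-5720 + 8**2 + 58*8) - 10268)*(-7568 + 39636) = ((-5720 + 64 + 464) - 10268)*32068 = (-5192 - 10268)*32068 = -15460*32068 = -495771280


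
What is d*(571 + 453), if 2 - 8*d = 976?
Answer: -124672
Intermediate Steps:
d = -487/4 (d = ¼ - ⅛*976 = ¼ - 122 = -487/4 ≈ -121.75)
d*(571 + 453) = -487*(571 + 453)/4 = -487/4*1024 = -124672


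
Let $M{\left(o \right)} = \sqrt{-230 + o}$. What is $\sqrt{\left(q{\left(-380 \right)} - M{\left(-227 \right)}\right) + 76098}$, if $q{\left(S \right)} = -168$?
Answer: $\sqrt{75930 - i \sqrt{457}} \approx 275.55 - 0.039 i$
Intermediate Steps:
$\sqrt{\left(q{\left(-380 \right)} - M{\left(-227 \right)}\right) + 76098} = \sqrt{\left(-168 - \sqrt{-230 - 227}\right) + 76098} = \sqrt{\left(-168 - \sqrt{-457}\right) + 76098} = \sqrt{\left(-168 - i \sqrt{457}\right) + 76098} = \sqrt{75930 - i \sqrt{457}}$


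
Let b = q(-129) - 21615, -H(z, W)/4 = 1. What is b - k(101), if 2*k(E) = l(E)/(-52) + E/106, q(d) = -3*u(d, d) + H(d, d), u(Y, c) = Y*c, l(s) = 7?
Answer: -394341759/5512 ≈ -71542.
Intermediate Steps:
H(z, W) = -4 (H(z, W) = -4*1 = -4)
q(d) = -4 - 3*d² (q(d) = -3*d*d - 4 = -3*d² - 4 = -4 - 3*d²)
k(E) = -7/104 + E/212 (k(E) = (7/(-52) + E/106)/2 = (7*(-1/52) + E*(1/106))/2 = (-7/52 + E/106)/2 = -7/104 + E/212)
b = -71542 (b = (-4 - 3*(-129)²) - 21615 = (-4 - 3*16641) - 21615 = (-4 - 49923) - 21615 = -49927 - 21615 = -71542)
b - k(101) = -71542 - (-7/104 + (1/212)*101) = -71542 - (-7/104 + 101/212) = -71542 - 1*2255/5512 = -71542 - 2255/5512 = -394341759/5512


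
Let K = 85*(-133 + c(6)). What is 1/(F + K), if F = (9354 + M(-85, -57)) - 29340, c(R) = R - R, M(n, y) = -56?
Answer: -1/31347 ≈ -3.1901e-5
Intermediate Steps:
c(R) = 0
K = -11305 (K = 85*(-133 + 0) = 85*(-133) = -11305)
F = -20042 (F = (9354 - 56) - 29340 = 9298 - 29340 = -20042)
1/(F + K) = 1/(-20042 - 11305) = 1/(-31347) = -1/31347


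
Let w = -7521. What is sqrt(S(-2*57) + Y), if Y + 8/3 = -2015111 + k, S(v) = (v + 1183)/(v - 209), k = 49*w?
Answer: I*sqrt(2238150609519)/969 ≈ 1543.9*I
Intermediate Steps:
k = -368529 (k = 49*(-7521) = -368529)
S(v) = (1183 + v)/(-209 + v)
Y = -7150928/3 (Y = -8/3 + (-2015111 - 368529) = -8/3 - 2383640 = -7150928/3 ≈ -2.3836e+6)
sqrt(S(-2*57) + Y) = sqrt((1183 - 2*57)/(-209 - 2*57) - 7150928/3) = sqrt((1183 - 114)/(-209 - 114) - 7150928/3) = sqrt(1069/(-323) - 7150928/3) = sqrt(-1/323*1069 - 7150928/3) = sqrt(-1069/323 - 7150928/3) = sqrt(-2309752951/969) = I*sqrt(2238150609519)/969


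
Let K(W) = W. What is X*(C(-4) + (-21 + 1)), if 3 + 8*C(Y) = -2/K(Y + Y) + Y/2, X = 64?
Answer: -1318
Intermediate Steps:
C(Y) = -3/8 - 1/(8*Y) + Y/16 (C(Y) = -3/8 + (-2/(Y + Y) + Y/2)/8 = -3/8 + (-2*1/(2*Y) + Y*(½))/8 = -3/8 + (-1/Y + Y/2)/8 = -3/8 + (Y/2 - 1/Y)/8 = -3/8 + (-1/(8*Y) + Y/16) = -3/8 - 1/(8*Y) + Y/16)
X*(C(-4) + (-21 + 1)) = 64*((1/16)*(-2 - 4*(-6 - 4))/(-4) + (-21 + 1)) = 64*((1/16)*(-¼)*(-2 - 4*(-10)) - 20) = 64*((1/16)*(-¼)*(-2 + 40) - 20) = 64*((1/16)*(-¼)*38 - 20) = 64*(-19/32 - 20) = 64*(-659/32) = -1318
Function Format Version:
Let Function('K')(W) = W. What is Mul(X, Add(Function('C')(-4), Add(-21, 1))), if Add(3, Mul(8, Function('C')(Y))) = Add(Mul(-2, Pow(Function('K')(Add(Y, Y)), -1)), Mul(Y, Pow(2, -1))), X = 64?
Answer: -1318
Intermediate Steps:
Function('C')(Y) = Add(Rational(-3, 8), Mul(Rational(-1, 8), Pow(Y, -1)), Mul(Rational(1, 16), Y)) (Function('C')(Y) = Add(Rational(-3, 8), Mul(Rational(1, 8), Add(Mul(-2, Pow(Add(Y, Y), -1)), Mul(Y, Pow(2, -1))))) = Add(Rational(-3, 8), Mul(Rational(1, 8), Add(Mul(-2, Pow(Mul(2, Y), -1)), Mul(Y, Rational(1, 2))))) = Add(Rational(-3, 8), Mul(Rational(1, 8), Add(Mul(-2, Mul(Rational(1, 2), Pow(Y, -1))), Mul(Rational(1, 2), Y)))) = Add(Rational(-3, 8), Mul(Rational(1, 8), Add(Mul(-1, Pow(Y, -1)), Mul(Rational(1, 2), Y)))) = Add(Rational(-3, 8), Mul(Rational(1, 8), Add(Mul(Rational(1, 2), Y), Mul(-1, Pow(Y, -1))))) = Add(Rational(-3, 8), Add(Mul(Rational(-1, 8), Pow(Y, -1)), Mul(Rational(1, 16), Y))) = Add(Rational(-3, 8), Mul(Rational(-1, 8), Pow(Y, -1)), Mul(Rational(1, 16), Y)))
Mul(X, Add(Function('C')(-4), Add(-21, 1))) = Mul(64, Add(Mul(Rational(1, 16), Pow(-4, -1), Add(-2, Mul(-4, Add(-6, -4)))), Add(-21, 1))) = Mul(64, Add(Mul(Rational(1, 16), Rational(-1, 4), Add(-2, Mul(-4, -10))), -20)) = Mul(64, Add(Mul(Rational(1, 16), Rational(-1, 4), Add(-2, 40)), -20)) = Mul(64, Add(Mul(Rational(1, 16), Rational(-1, 4), 38), -20)) = Mul(64, Add(Rational(-19, 32), -20)) = Mul(64, Rational(-659, 32)) = -1318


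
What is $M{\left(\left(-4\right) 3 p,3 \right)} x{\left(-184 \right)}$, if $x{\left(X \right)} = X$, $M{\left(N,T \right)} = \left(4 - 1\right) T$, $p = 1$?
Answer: $-1656$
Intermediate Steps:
$M{\left(N,T \right)} = 3 T$
$M{\left(\left(-4\right) 3 p,3 \right)} x{\left(-184 \right)} = 3 \cdot 3 \left(-184\right) = 9 \left(-184\right) = -1656$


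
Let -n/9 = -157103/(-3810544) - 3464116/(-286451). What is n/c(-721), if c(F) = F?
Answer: 119206518755013/786996114467024 ≈ 0.15147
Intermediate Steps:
n = -119206518755013/1091534139344 (n = -9*(-157103/(-3810544) - 3464116/(-286451)) = -9*(-157103*(-1/3810544) - 3464116*(-1/286451)) = -9*(157103/3810544 + 3464116/286451) = -9*13245168750557/1091534139344 = -119206518755013/1091534139344 ≈ -109.21)
n/c(-721) = -119206518755013/1091534139344/(-721) = -119206518755013/1091534139344*(-1/721) = 119206518755013/786996114467024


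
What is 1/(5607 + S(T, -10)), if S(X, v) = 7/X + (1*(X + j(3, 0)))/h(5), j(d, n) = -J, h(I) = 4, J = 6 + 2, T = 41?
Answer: 164/920929 ≈ 0.00017808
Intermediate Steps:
J = 8
j(d, n) = -8 (j(d, n) = -1*8 = -8)
S(X, v) = -2 + 7/X + X/4 (S(X, v) = 7/X + (1*(X - 8))/4 = 7/X + (1*(-8 + X))*(1/4) = 7/X + (-8 + X)*(1/4) = 7/X + (-2 + X/4) = -2 + 7/X + X/4)
1/(5607 + S(T, -10)) = 1/(5607 + (-2 + 7/41 + (1/4)*41)) = 1/(5607 + (-2 + 7*(1/41) + 41/4)) = 1/(5607 + (-2 + 7/41 + 41/4)) = 1/(5607 + 1381/164) = 1/(920929/164) = 164/920929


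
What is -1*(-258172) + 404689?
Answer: 662861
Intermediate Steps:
-1*(-258172) + 404689 = 258172 + 404689 = 662861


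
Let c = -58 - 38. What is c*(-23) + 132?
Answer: 2340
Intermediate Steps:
c = -96
c*(-23) + 132 = -96*(-23) + 132 = 2208 + 132 = 2340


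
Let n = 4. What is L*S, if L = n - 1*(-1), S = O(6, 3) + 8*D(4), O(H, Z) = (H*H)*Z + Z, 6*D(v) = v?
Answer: 1745/3 ≈ 581.67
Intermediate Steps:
D(v) = v/6
O(H, Z) = Z + Z*H**2 (O(H, Z) = H**2*Z + Z = Z*H**2 + Z = Z + Z*H**2)
S = 349/3 (S = 3*(1 + 6**2) + 8*((1/6)*4) = 3*(1 + 36) + 8*(2/3) = 3*37 + 16/3 = 111 + 16/3 = 349/3 ≈ 116.33)
L = 5 (L = 4 - 1*(-1) = 4 + 1 = 5)
L*S = 5*(349/3) = 1745/3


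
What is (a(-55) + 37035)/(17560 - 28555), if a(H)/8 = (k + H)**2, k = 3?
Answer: -58667/10995 ≈ -5.3358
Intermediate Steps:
a(H) = 8*(3 + H)**2
(a(-55) + 37035)/(17560 - 28555) = (8*(3 - 55)**2 + 37035)/(17560 - 28555) = (8*(-52)**2 + 37035)/(-10995) = (8*2704 + 37035)*(-1/10995) = (21632 + 37035)*(-1/10995) = 58667*(-1/10995) = -58667/10995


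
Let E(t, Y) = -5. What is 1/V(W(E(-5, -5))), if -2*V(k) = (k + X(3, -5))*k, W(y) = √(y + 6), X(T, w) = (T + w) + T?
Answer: -1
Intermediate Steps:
X(T, w) = w + 2*T
W(y) = √(6 + y)
V(k) = -k*(1 + k)/2 (V(k) = -(k + (-5 + 2*3))*k/2 = -(k + (-5 + 6))*k/2 = -(k + 1)*k/2 = -(1 + k)*k/2 = -k*(1 + k)/2)
1/V(W(E(-5, -5))) = 1/(-√(6 - 5)*(1 + √(6 - 5))/2) = 1/(-√1*(1 + √1)/2) = 1/(-½*1*(1 + 1)) = 1/(-½*1*2) = 1/(-1) = -1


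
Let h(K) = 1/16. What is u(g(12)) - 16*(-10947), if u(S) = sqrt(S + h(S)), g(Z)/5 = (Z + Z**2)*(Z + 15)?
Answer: 175152 + sqrt(336961)/4 ≈ 1.7530e+5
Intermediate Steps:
h(K) = 1/16
g(Z) = 5*(15 + Z)*(Z + Z**2) (g(Z) = 5*((Z + Z**2)*(Z + 15)) = 5*((Z + Z**2)*(15 + Z)) = 5*((15 + Z)*(Z + Z**2)) = 5*(15 + Z)*(Z + Z**2))
u(S) = sqrt(1/16 + S) (u(S) = sqrt(S + 1/16) = sqrt(1/16 + S))
u(g(12)) - 16*(-10947) = sqrt(1 + 16*(5*12*(15 + 12**2 + 16*12)))/4 - 16*(-10947) = sqrt(1 + 16*(5*12*(15 + 144 + 192)))/4 + 175152 = sqrt(1 + 16*(5*12*351))/4 + 175152 = sqrt(1 + 16*21060)/4 + 175152 = sqrt(1 + 336960)/4 + 175152 = sqrt(336961)/4 + 175152 = 175152 + sqrt(336961)/4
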